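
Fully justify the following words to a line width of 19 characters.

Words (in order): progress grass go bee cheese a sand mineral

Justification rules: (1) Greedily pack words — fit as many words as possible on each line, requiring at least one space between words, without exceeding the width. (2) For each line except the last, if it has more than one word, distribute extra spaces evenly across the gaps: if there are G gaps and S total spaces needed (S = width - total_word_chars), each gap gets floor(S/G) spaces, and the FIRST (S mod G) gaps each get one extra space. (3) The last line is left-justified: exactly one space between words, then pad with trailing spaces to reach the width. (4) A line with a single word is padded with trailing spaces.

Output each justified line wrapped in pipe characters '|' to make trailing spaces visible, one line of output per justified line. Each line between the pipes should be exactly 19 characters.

Line 1: ['progress', 'grass', 'go'] (min_width=17, slack=2)
Line 2: ['bee', 'cheese', 'a', 'sand'] (min_width=17, slack=2)
Line 3: ['mineral'] (min_width=7, slack=12)

Answer: |progress  grass  go|
|bee  cheese  a sand|
|mineral            |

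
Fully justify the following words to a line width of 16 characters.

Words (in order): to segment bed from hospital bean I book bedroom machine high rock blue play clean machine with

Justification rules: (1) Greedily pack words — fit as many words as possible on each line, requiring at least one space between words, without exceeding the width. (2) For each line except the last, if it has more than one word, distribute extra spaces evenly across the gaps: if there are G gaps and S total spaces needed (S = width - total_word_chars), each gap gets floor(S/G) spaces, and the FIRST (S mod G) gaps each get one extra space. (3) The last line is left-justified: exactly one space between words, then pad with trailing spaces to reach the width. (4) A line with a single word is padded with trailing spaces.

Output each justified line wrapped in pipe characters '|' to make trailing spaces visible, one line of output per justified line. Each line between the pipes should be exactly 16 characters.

Answer: |to  segment  bed|
|from    hospital|
|bean    I   book|
|bedroom  machine|
|high  rock  blue|
|play       clean|
|machine with    |

Derivation:
Line 1: ['to', 'segment', 'bed'] (min_width=14, slack=2)
Line 2: ['from', 'hospital'] (min_width=13, slack=3)
Line 3: ['bean', 'I', 'book'] (min_width=11, slack=5)
Line 4: ['bedroom', 'machine'] (min_width=15, slack=1)
Line 5: ['high', 'rock', 'blue'] (min_width=14, slack=2)
Line 6: ['play', 'clean'] (min_width=10, slack=6)
Line 7: ['machine', 'with'] (min_width=12, slack=4)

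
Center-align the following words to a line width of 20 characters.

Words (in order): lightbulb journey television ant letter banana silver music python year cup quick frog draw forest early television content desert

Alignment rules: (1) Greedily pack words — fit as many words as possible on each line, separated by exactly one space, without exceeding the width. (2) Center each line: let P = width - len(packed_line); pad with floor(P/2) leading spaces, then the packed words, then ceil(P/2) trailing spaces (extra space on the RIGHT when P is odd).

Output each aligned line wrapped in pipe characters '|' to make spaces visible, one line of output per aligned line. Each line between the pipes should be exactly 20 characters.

Line 1: ['lightbulb', 'journey'] (min_width=17, slack=3)
Line 2: ['television', 'ant'] (min_width=14, slack=6)
Line 3: ['letter', 'banana', 'silver'] (min_width=20, slack=0)
Line 4: ['music', 'python', 'year'] (min_width=17, slack=3)
Line 5: ['cup', 'quick', 'frog', 'draw'] (min_width=19, slack=1)
Line 6: ['forest', 'early'] (min_width=12, slack=8)
Line 7: ['television', 'content'] (min_width=18, slack=2)
Line 8: ['desert'] (min_width=6, slack=14)

Answer: | lightbulb journey  |
|   television ant   |
|letter banana silver|
| music python year  |
|cup quick frog draw |
|    forest early    |
| television content |
|       desert       |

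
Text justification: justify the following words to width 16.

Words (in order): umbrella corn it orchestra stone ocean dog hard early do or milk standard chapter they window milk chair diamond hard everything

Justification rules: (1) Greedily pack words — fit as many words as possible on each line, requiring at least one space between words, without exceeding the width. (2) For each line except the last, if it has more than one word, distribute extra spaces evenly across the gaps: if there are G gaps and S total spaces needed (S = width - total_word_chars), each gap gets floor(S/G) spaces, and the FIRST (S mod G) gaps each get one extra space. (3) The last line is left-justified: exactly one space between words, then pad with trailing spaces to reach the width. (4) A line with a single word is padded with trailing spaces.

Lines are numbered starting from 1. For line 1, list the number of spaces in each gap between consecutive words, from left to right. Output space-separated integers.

Answer: 1 1

Derivation:
Line 1: ['umbrella', 'corn', 'it'] (min_width=16, slack=0)
Line 2: ['orchestra', 'stone'] (min_width=15, slack=1)
Line 3: ['ocean', 'dog', 'hard'] (min_width=14, slack=2)
Line 4: ['early', 'do', 'or', 'milk'] (min_width=16, slack=0)
Line 5: ['standard', 'chapter'] (min_width=16, slack=0)
Line 6: ['they', 'window', 'milk'] (min_width=16, slack=0)
Line 7: ['chair', 'diamond'] (min_width=13, slack=3)
Line 8: ['hard', 'everything'] (min_width=15, slack=1)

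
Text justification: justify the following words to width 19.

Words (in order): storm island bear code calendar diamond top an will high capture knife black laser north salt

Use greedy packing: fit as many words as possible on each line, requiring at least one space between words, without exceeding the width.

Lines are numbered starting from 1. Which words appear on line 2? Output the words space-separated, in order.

Answer: code calendar

Derivation:
Line 1: ['storm', 'island', 'bear'] (min_width=17, slack=2)
Line 2: ['code', 'calendar'] (min_width=13, slack=6)
Line 3: ['diamond', 'top', 'an', 'will'] (min_width=19, slack=0)
Line 4: ['high', 'capture', 'knife'] (min_width=18, slack=1)
Line 5: ['black', 'laser', 'north'] (min_width=17, slack=2)
Line 6: ['salt'] (min_width=4, slack=15)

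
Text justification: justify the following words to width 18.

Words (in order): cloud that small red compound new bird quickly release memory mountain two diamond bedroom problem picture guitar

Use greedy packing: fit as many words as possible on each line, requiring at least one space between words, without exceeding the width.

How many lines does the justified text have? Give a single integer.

Answer: 8

Derivation:
Line 1: ['cloud', 'that', 'small'] (min_width=16, slack=2)
Line 2: ['red', 'compound', 'new'] (min_width=16, slack=2)
Line 3: ['bird', 'quickly'] (min_width=12, slack=6)
Line 4: ['release', 'memory'] (min_width=14, slack=4)
Line 5: ['mountain', 'two'] (min_width=12, slack=6)
Line 6: ['diamond', 'bedroom'] (min_width=15, slack=3)
Line 7: ['problem', 'picture'] (min_width=15, slack=3)
Line 8: ['guitar'] (min_width=6, slack=12)
Total lines: 8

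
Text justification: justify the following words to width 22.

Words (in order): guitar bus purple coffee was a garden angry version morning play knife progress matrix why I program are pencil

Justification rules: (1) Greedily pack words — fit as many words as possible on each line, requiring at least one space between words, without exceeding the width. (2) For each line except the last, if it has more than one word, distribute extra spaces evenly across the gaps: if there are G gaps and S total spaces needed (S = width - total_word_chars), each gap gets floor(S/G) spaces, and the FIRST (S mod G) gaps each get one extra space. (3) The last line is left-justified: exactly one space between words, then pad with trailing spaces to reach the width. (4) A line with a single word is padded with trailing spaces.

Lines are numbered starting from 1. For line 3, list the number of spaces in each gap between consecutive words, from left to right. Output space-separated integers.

Line 1: ['guitar', 'bus', 'purple'] (min_width=17, slack=5)
Line 2: ['coffee', 'was', 'a', 'garden'] (min_width=19, slack=3)
Line 3: ['angry', 'version', 'morning'] (min_width=21, slack=1)
Line 4: ['play', 'knife', 'progress'] (min_width=19, slack=3)
Line 5: ['matrix', 'why', 'I', 'program'] (min_width=20, slack=2)
Line 6: ['are', 'pencil'] (min_width=10, slack=12)

Answer: 2 1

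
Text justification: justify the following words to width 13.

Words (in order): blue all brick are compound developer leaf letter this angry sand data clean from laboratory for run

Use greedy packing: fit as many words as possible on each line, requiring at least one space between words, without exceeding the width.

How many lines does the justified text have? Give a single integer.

Answer: 10

Derivation:
Line 1: ['blue', 'all'] (min_width=8, slack=5)
Line 2: ['brick', 'are'] (min_width=9, slack=4)
Line 3: ['compound'] (min_width=8, slack=5)
Line 4: ['developer'] (min_width=9, slack=4)
Line 5: ['leaf', 'letter'] (min_width=11, slack=2)
Line 6: ['this', 'angry'] (min_width=10, slack=3)
Line 7: ['sand', 'data'] (min_width=9, slack=4)
Line 8: ['clean', 'from'] (min_width=10, slack=3)
Line 9: ['laboratory'] (min_width=10, slack=3)
Line 10: ['for', 'run'] (min_width=7, slack=6)
Total lines: 10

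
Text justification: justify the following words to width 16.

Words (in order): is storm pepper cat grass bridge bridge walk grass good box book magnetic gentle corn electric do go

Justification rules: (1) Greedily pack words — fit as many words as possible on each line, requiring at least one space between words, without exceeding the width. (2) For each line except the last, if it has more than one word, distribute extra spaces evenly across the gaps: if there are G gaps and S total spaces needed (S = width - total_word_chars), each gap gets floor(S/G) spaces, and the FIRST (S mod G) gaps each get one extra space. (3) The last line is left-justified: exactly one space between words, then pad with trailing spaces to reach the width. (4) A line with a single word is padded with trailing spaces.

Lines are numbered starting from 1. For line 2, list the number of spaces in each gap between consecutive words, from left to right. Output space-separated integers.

Answer: 1 1

Derivation:
Line 1: ['is', 'storm', 'pepper'] (min_width=15, slack=1)
Line 2: ['cat', 'grass', 'bridge'] (min_width=16, slack=0)
Line 3: ['bridge', 'walk'] (min_width=11, slack=5)
Line 4: ['grass', 'good', 'box'] (min_width=14, slack=2)
Line 5: ['book', 'magnetic'] (min_width=13, slack=3)
Line 6: ['gentle', 'corn'] (min_width=11, slack=5)
Line 7: ['electric', 'do', 'go'] (min_width=14, slack=2)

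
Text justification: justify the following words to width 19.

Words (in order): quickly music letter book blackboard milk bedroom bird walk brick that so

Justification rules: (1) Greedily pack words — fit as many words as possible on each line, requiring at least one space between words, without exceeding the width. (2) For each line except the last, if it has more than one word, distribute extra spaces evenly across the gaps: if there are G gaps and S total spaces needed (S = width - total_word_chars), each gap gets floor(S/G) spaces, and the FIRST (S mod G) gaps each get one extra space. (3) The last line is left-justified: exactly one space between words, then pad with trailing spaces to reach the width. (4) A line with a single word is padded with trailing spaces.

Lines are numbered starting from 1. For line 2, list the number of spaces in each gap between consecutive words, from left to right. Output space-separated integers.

Answer: 9

Derivation:
Line 1: ['quickly', 'music'] (min_width=13, slack=6)
Line 2: ['letter', 'book'] (min_width=11, slack=8)
Line 3: ['blackboard', 'milk'] (min_width=15, slack=4)
Line 4: ['bedroom', 'bird', 'walk'] (min_width=17, slack=2)
Line 5: ['brick', 'that', 'so'] (min_width=13, slack=6)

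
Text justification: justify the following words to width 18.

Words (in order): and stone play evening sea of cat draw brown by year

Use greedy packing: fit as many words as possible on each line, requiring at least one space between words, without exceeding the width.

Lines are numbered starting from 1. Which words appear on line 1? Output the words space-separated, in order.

Answer: and stone play

Derivation:
Line 1: ['and', 'stone', 'play'] (min_width=14, slack=4)
Line 2: ['evening', 'sea', 'of', 'cat'] (min_width=18, slack=0)
Line 3: ['draw', 'brown', 'by', 'year'] (min_width=18, slack=0)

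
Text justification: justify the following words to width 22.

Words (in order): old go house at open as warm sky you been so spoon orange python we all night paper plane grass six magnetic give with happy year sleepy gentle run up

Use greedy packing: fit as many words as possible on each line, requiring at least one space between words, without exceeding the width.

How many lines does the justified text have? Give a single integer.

Answer: 8

Derivation:
Line 1: ['old', 'go', 'house', 'at', 'open'] (min_width=20, slack=2)
Line 2: ['as', 'warm', 'sky', 'you', 'been'] (min_width=20, slack=2)
Line 3: ['so', 'spoon', 'orange', 'python'] (min_width=22, slack=0)
Line 4: ['we', 'all', 'night', 'paper'] (min_width=18, slack=4)
Line 5: ['plane', 'grass', 'six'] (min_width=15, slack=7)
Line 6: ['magnetic', 'give', 'with'] (min_width=18, slack=4)
Line 7: ['happy', 'year', 'sleepy'] (min_width=17, slack=5)
Line 8: ['gentle', 'run', 'up'] (min_width=13, slack=9)
Total lines: 8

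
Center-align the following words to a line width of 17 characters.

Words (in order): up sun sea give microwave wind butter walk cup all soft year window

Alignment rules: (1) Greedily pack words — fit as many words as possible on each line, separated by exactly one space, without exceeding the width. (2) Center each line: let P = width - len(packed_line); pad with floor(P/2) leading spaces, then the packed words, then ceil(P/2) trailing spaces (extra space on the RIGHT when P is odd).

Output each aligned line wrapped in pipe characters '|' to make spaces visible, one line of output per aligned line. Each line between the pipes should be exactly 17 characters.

Line 1: ['up', 'sun', 'sea', 'give'] (min_width=15, slack=2)
Line 2: ['microwave', 'wind'] (min_width=14, slack=3)
Line 3: ['butter', 'walk', 'cup'] (min_width=15, slack=2)
Line 4: ['all', 'soft', 'year'] (min_width=13, slack=4)
Line 5: ['window'] (min_width=6, slack=11)

Answer: | up sun sea give |
| microwave wind  |
| butter walk cup |
|  all soft year  |
|     window      |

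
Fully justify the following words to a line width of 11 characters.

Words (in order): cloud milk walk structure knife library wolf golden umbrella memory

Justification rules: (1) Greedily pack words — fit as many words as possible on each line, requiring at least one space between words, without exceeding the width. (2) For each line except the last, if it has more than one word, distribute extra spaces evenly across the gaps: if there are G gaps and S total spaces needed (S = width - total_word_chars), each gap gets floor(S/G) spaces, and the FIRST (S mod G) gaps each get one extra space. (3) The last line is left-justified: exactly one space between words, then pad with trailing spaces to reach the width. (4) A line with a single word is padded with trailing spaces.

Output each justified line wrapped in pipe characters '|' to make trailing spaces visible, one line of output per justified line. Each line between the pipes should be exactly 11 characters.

Line 1: ['cloud', 'milk'] (min_width=10, slack=1)
Line 2: ['walk'] (min_width=4, slack=7)
Line 3: ['structure'] (min_width=9, slack=2)
Line 4: ['knife'] (min_width=5, slack=6)
Line 5: ['library'] (min_width=7, slack=4)
Line 6: ['wolf', 'golden'] (min_width=11, slack=0)
Line 7: ['umbrella'] (min_width=8, slack=3)
Line 8: ['memory'] (min_width=6, slack=5)

Answer: |cloud  milk|
|walk       |
|structure  |
|knife      |
|library    |
|wolf golden|
|umbrella   |
|memory     |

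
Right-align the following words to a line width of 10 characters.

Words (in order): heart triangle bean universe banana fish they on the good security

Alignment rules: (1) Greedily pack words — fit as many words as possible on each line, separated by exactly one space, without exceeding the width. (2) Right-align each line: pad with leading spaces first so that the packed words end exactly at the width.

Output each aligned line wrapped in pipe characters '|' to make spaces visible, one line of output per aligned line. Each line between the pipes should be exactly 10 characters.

Answer: |     heart|
|  triangle|
|      bean|
|  universe|
|    banana|
| fish they|
|    on the|
|      good|
|  security|

Derivation:
Line 1: ['heart'] (min_width=5, slack=5)
Line 2: ['triangle'] (min_width=8, slack=2)
Line 3: ['bean'] (min_width=4, slack=6)
Line 4: ['universe'] (min_width=8, slack=2)
Line 5: ['banana'] (min_width=6, slack=4)
Line 6: ['fish', 'they'] (min_width=9, slack=1)
Line 7: ['on', 'the'] (min_width=6, slack=4)
Line 8: ['good'] (min_width=4, slack=6)
Line 9: ['security'] (min_width=8, slack=2)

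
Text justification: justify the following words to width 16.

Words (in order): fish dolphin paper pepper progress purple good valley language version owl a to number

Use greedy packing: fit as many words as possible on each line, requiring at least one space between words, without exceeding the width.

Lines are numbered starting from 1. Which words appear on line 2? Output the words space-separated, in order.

Answer: paper pepper

Derivation:
Line 1: ['fish', 'dolphin'] (min_width=12, slack=4)
Line 2: ['paper', 'pepper'] (min_width=12, slack=4)
Line 3: ['progress', 'purple'] (min_width=15, slack=1)
Line 4: ['good', 'valley'] (min_width=11, slack=5)
Line 5: ['language', 'version'] (min_width=16, slack=0)
Line 6: ['owl', 'a', 'to', 'number'] (min_width=15, slack=1)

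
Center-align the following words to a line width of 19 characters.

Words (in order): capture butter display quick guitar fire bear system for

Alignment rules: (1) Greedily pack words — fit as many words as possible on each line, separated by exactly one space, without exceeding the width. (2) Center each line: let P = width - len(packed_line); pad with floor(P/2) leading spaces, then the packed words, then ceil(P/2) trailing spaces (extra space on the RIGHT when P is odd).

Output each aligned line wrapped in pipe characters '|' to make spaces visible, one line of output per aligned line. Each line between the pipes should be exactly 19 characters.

Line 1: ['capture', 'butter'] (min_width=14, slack=5)
Line 2: ['display', 'quick'] (min_width=13, slack=6)
Line 3: ['guitar', 'fire', 'bear'] (min_width=16, slack=3)
Line 4: ['system', 'for'] (min_width=10, slack=9)

Answer: |  capture butter   |
|   display quick   |
| guitar fire bear  |
|    system for     |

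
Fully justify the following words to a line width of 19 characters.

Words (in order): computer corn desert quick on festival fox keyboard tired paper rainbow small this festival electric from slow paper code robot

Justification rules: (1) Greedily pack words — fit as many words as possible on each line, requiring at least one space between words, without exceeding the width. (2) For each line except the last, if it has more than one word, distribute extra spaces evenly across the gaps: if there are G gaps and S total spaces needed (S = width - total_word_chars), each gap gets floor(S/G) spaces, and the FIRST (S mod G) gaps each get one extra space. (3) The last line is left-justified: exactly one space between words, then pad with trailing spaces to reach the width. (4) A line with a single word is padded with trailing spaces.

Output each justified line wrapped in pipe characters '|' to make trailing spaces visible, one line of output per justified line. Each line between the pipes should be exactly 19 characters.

Answer: |computer       corn|
|desert   quick   on|
|festival        fox|
|keyboard      tired|
|paper rainbow small|
|this       festival|
|electric  from slow|
|paper code robot   |

Derivation:
Line 1: ['computer', 'corn'] (min_width=13, slack=6)
Line 2: ['desert', 'quick', 'on'] (min_width=15, slack=4)
Line 3: ['festival', 'fox'] (min_width=12, slack=7)
Line 4: ['keyboard', 'tired'] (min_width=14, slack=5)
Line 5: ['paper', 'rainbow', 'small'] (min_width=19, slack=0)
Line 6: ['this', 'festival'] (min_width=13, slack=6)
Line 7: ['electric', 'from', 'slow'] (min_width=18, slack=1)
Line 8: ['paper', 'code', 'robot'] (min_width=16, slack=3)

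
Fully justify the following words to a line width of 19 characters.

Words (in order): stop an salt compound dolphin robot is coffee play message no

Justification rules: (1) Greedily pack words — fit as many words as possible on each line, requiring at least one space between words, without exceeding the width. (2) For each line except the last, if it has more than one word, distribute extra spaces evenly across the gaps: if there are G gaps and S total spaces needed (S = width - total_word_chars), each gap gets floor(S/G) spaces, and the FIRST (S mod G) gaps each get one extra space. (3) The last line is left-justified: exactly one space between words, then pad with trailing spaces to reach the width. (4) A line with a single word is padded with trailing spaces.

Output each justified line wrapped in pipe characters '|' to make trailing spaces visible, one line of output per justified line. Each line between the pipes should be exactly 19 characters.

Line 1: ['stop', 'an', 'salt'] (min_width=12, slack=7)
Line 2: ['compound', 'dolphin'] (min_width=16, slack=3)
Line 3: ['robot', 'is', 'coffee'] (min_width=15, slack=4)
Line 4: ['play', 'message', 'no'] (min_width=15, slack=4)

Answer: |stop     an    salt|
|compound    dolphin|
|robot   is   coffee|
|play message no    |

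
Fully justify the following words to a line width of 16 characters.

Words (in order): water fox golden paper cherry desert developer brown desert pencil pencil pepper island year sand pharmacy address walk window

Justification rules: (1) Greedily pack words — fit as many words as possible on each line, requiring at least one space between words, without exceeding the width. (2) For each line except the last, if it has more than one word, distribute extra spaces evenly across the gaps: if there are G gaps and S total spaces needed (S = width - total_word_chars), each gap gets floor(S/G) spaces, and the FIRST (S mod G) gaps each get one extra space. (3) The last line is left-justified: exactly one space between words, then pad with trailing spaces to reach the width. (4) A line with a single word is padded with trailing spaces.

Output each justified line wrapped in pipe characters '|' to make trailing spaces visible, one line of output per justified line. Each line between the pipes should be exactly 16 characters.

Answer: |water fox golden|
|paper     cherry|
|desert developer|
|brown     desert|
|pencil    pencil|
|pepper    island|
|year        sand|
|pharmacy address|
|walk window     |

Derivation:
Line 1: ['water', 'fox', 'golden'] (min_width=16, slack=0)
Line 2: ['paper', 'cherry'] (min_width=12, slack=4)
Line 3: ['desert', 'developer'] (min_width=16, slack=0)
Line 4: ['brown', 'desert'] (min_width=12, slack=4)
Line 5: ['pencil', 'pencil'] (min_width=13, slack=3)
Line 6: ['pepper', 'island'] (min_width=13, slack=3)
Line 7: ['year', 'sand'] (min_width=9, slack=7)
Line 8: ['pharmacy', 'address'] (min_width=16, slack=0)
Line 9: ['walk', 'window'] (min_width=11, slack=5)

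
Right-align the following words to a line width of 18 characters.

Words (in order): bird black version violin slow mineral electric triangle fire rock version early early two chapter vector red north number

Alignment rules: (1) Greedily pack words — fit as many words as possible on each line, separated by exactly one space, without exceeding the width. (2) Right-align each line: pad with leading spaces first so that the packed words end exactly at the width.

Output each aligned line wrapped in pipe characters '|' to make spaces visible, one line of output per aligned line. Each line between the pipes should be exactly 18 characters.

Answer: |bird black version|
|       violin slow|
|  mineral electric|
|triangle fire rock|
|     version early|
| early two chapter|
|  vector red north|
|            number|

Derivation:
Line 1: ['bird', 'black', 'version'] (min_width=18, slack=0)
Line 2: ['violin', 'slow'] (min_width=11, slack=7)
Line 3: ['mineral', 'electric'] (min_width=16, slack=2)
Line 4: ['triangle', 'fire', 'rock'] (min_width=18, slack=0)
Line 5: ['version', 'early'] (min_width=13, slack=5)
Line 6: ['early', 'two', 'chapter'] (min_width=17, slack=1)
Line 7: ['vector', 'red', 'north'] (min_width=16, slack=2)
Line 8: ['number'] (min_width=6, slack=12)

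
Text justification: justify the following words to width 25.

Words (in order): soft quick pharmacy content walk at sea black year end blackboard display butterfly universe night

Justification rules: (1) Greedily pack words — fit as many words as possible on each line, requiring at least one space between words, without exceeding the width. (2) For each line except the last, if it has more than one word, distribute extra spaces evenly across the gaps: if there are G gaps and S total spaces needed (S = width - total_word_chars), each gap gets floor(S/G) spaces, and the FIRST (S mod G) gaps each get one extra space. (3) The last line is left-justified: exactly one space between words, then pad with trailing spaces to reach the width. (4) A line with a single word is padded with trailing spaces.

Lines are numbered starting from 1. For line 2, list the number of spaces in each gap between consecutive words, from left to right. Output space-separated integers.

Line 1: ['soft', 'quick', 'pharmacy'] (min_width=19, slack=6)
Line 2: ['content', 'walk', 'at', 'sea', 'black'] (min_width=25, slack=0)
Line 3: ['year', 'end', 'blackboard'] (min_width=19, slack=6)
Line 4: ['display', 'butterfly'] (min_width=17, slack=8)
Line 5: ['universe', 'night'] (min_width=14, slack=11)

Answer: 1 1 1 1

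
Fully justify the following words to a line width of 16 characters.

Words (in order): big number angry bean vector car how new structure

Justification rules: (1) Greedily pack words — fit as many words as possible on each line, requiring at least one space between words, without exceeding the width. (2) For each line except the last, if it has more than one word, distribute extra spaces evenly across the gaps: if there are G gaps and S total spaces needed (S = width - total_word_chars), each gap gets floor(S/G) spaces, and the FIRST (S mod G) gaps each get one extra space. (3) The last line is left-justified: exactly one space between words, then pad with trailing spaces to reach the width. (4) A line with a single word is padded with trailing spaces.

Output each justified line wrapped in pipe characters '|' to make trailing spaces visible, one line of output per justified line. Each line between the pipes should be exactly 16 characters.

Line 1: ['big', 'number', 'angry'] (min_width=16, slack=0)
Line 2: ['bean', 'vector', 'car'] (min_width=15, slack=1)
Line 3: ['how', 'new'] (min_width=7, slack=9)
Line 4: ['structure'] (min_width=9, slack=7)

Answer: |big number angry|
|bean  vector car|
|how          new|
|structure       |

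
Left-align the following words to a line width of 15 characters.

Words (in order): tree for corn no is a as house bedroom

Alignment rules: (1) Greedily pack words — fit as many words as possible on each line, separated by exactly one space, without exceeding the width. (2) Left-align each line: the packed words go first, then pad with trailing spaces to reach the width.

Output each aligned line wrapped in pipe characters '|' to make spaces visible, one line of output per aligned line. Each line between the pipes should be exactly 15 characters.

Answer: |tree for corn  |
|no is a as     |
|house bedroom  |

Derivation:
Line 1: ['tree', 'for', 'corn'] (min_width=13, slack=2)
Line 2: ['no', 'is', 'a', 'as'] (min_width=10, slack=5)
Line 3: ['house', 'bedroom'] (min_width=13, slack=2)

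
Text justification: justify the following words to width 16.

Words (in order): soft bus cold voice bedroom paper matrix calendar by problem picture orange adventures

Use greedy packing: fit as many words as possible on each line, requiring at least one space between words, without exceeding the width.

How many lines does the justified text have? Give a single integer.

Line 1: ['soft', 'bus', 'cold'] (min_width=13, slack=3)
Line 2: ['voice', 'bedroom'] (min_width=13, slack=3)
Line 3: ['paper', 'matrix'] (min_width=12, slack=4)
Line 4: ['calendar', 'by'] (min_width=11, slack=5)
Line 5: ['problem', 'picture'] (min_width=15, slack=1)
Line 6: ['orange'] (min_width=6, slack=10)
Line 7: ['adventures'] (min_width=10, slack=6)
Total lines: 7

Answer: 7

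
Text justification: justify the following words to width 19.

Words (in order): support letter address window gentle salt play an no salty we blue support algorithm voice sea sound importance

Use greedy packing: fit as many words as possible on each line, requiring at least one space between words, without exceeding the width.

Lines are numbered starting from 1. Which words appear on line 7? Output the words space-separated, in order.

Answer: importance

Derivation:
Line 1: ['support', 'letter'] (min_width=14, slack=5)
Line 2: ['address', 'window'] (min_width=14, slack=5)
Line 3: ['gentle', 'salt', 'play', 'an'] (min_width=19, slack=0)
Line 4: ['no', 'salty', 'we', 'blue'] (min_width=16, slack=3)
Line 5: ['support', 'algorithm'] (min_width=17, slack=2)
Line 6: ['voice', 'sea', 'sound'] (min_width=15, slack=4)
Line 7: ['importance'] (min_width=10, slack=9)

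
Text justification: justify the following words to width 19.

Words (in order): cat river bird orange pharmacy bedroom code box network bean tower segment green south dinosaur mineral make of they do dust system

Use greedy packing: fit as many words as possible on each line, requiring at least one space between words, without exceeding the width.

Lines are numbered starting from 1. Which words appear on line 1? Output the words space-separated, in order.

Line 1: ['cat', 'river', 'bird'] (min_width=14, slack=5)
Line 2: ['orange', 'pharmacy'] (min_width=15, slack=4)
Line 3: ['bedroom', 'code', 'box'] (min_width=16, slack=3)
Line 4: ['network', 'bean', 'tower'] (min_width=18, slack=1)
Line 5: ['segment', 'green', 'south'] (min_width=19, slack=0)
Line 6: ['dinosaur', 'mineral'] (min_width=16, slack=3)
Line 7: ['make', 'of', 'they', 'do'] (min_width=15, slack=4)
Line 8: ['dust', 'system'] (min_width=11, slack=8)

Answer: cat river bird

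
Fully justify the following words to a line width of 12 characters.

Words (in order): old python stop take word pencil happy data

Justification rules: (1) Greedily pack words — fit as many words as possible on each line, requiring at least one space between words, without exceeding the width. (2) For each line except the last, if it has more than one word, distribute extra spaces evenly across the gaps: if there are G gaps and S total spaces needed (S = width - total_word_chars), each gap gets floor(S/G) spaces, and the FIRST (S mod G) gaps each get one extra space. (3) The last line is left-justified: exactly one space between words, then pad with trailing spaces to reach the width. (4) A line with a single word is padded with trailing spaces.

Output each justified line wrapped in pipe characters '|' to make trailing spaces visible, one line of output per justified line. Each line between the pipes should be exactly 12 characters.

Answer: |old   python|
|stop    take|
|word  pencil|
|happy data  |

Derivation:
Line 1: ['old', 'python'] (min_width=10, slack=2)
Line 2: ['stop', 'take'] (min_width=9, slack=3)
Line 3: ['word', 'pencil'] (min_width=11, slack=1)
Line 4: ['happy', 'data'] (min_width=10, slack=2)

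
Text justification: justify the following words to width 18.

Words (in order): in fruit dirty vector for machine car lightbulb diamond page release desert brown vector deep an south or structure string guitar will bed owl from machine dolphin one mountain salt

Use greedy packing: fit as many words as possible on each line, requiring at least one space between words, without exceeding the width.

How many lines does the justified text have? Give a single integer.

Line 1: ['in', 'fruit', 'dirty'] (min_width=14, slack=4)
Line 2: ['vector', 'for', 'machine'] (min_width=18, slack=0)
Line 3: ['car', 'lightbulb'] (min_width=13, slack=5)
Line 4: ['diamond', 'page'] (min_width=12, slack=6)
Line 5: ['release', 'desert'] (min_width=14, slack=4)
Line 6: ['brown', 'vector', 'deep'] (min_width=17, slack=1)
Line 7: ['an', 'south', 'or'] (min_width=11, slack=7)
Line 8: ['structure', 'string'] (min_width=16, slack=2)
Line 9: ['guitar', 'will', 'bed'] (min_width=15, slack=3)
Line 10: ['owl', 'from', 'machine'] (min_width=16, slack=2)
Line 11: ['dolphin', 'one'] (min_width=11, slack=7)
Line 12: ['mountain', 'salt'] (min_width=13, slack=5)
Total lines: 12

Answer: 12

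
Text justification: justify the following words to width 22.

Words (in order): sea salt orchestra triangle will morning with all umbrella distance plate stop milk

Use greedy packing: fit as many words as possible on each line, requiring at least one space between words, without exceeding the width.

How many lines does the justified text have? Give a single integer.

Line 1: ['sea', 'salt', 'orchestra'] (min_width=18, slack=4)
Line 2: ['triangle', 'will', 'morning'] (min_width=21, slack=1)
Line 3: ['with', 'all', 'umbrella'] (min_width=17, slack=5)
Line 4: ['distance', 'plate', 'stop'] (min_width=19, slack=3)
Line 5: ['milk'] (min_width=4, slack=18)
Total lines: 5

Answer: 5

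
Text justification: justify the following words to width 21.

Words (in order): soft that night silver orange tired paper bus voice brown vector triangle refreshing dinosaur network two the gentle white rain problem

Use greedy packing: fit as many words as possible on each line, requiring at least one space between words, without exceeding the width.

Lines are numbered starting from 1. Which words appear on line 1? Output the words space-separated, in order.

Line 1: ['soft', 'that', 'night'] (min_width=15, slack=6)
Line 2: ['silver', 'orange', 'tired'] (min_width=19, slack=2)
Line 3: ['paper', 'bus', 'voice', 'brown'] (min_width=21, slack=0)
Line 4: ['vector', 'triangle'] (min_width=15, slack=6)
Line 5: ['refreshing', 'dinosaur'] (min_width=19, slack=2)
Line 6: ['network', 'two', 'the'] (min_width=15, slack=6)
Line 7: ['gentle', 'white', 'rain'] (min_width=17, slack=4)
Line 8: ['problem'] (min_width=7, slack=14)

Answer: soft that night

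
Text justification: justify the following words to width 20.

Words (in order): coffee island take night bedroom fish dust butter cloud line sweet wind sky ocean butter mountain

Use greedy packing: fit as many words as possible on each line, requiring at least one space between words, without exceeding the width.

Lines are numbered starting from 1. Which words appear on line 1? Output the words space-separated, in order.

Line 1: ['coffee', 'island', 'take'] (min_width=18, slack=2)
Line 2: ['night', 'bedroom', 'fish'] (min_width=18, slack=2)
Line 3: ['dust', 'butter', 'cloud'] (min_width=17, slack=3)
Line 4: ['line', 'sweet', 'wind', 'sky'] (min_width=19, slack=1)
Line 5: ['ocean', 'butter'] (min_width=12, slack=8)
Line 6: ['mountain'] (min_width=8, slack=12)

Answer: coffee island take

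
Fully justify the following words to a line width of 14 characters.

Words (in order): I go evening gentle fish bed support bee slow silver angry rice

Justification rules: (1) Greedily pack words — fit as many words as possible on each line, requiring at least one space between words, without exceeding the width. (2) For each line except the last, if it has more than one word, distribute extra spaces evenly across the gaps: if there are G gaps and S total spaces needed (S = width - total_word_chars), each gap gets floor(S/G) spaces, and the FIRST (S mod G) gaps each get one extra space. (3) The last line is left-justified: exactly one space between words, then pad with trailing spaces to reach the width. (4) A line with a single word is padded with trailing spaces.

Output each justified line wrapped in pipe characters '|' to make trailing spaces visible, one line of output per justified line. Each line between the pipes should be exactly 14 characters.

Answer: |I  go  evening|
|gentle    fish|
|bed    support|
|bee       slow|
|silver   angry|
|rice          |

Derivation:
Line 1: ['I', 'go', 'evening'] (min_width=12, slack=2)
Line 2: ['gentle', 'fish'] (min_width=11, slack=3)
Line 3: ['bed', 'support'] (min_width=11, slack=3)
Line 4: ['bee', 'slow'] (min_width=8, slack=6)
Line 5: ['silver', 'angry'] (min_width=12, slack=2)
Line 6: ['rice'] (min_width=4, slack=10)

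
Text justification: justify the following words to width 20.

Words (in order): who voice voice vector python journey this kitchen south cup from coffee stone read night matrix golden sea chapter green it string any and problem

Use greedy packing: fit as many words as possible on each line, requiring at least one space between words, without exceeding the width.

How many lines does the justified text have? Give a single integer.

Answer: 9

Derivation:
Line 1: ['who', 'voice', 'voice'] (min_width=15, slack=5)
Line 2: ['vector', 'python'] (min_width=13, slack=7)
Line 3: ['journey', 'this', 'kitchen'] (min_width=20, slack=0)
Line 4: ['south', 'cup', 'from'] (min_width=14, slack=6)
Line 5: ['coffee', 'stone', 'read'] (min_width=17, slack=3)
Line 6: ['night', 'matrix', 'golden'] (min_width=19, slack=1)
Line 7: ['sea', 'chapter', 'green', 'it'] (min_width=20, slack=0)
Line 8: ['string', 'any', 'and'] (min_width=14, slack=6)
Line 9: ['problem'] (min_width=7, slack=13)
Total lines: 9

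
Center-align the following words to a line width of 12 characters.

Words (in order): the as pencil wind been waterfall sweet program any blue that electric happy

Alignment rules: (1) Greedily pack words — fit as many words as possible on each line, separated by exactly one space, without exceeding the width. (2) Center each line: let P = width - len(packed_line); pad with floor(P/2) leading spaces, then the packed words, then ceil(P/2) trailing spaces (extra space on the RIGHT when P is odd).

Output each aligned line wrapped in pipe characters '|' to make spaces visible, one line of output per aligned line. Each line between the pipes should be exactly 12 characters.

Answer: |   the as   |
|pencil wind |
|    been    |
| waterfall  |
|   sweet    |
|program any |
| blue that  |
|  electric  |
|   happy    |

Derivation:
Line 1: ['the', 'as'] (min_width=6, slack=6)
Line 2: ['pencil', 'wind'] (min_width=11, slack=1)
Line 3: ['been'] (min_width=4, slack=8)
Line 4: ['waterfall'] (min_width=9, slack=3)
Line 5: ['sweet'] (min_width=5, slack=7)
Line 6: ['program', 'any'] (min_width=11, slack=1)
Line 7: ['blue', 'that'] (min_width=9, slack=3)
Line 8: ['electric'] (min_width=8, slack=4)
Line 9: ['happy'] (min_width=5, slack=7)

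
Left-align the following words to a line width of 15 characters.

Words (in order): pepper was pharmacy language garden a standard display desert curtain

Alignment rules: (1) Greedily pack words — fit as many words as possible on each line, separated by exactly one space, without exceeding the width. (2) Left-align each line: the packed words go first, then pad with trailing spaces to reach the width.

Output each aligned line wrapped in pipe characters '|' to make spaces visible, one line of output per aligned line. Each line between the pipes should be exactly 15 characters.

Answer: |pepper was     |
|pharmacy       |
|language garden|
|a standard     |
|display desert |
|curtain        |

Derivation:
Line 1: ['pepper', 'was'] (min_width=10, slack=5)
Line 2: ['pharmacy'] (min_width=8, slack=7)
Line 3: ['language', 'garden'] (min_width=15, slack=0)
Line 4: ['a', 'standard'] (min_width=10, slack=5)
Line 5: ['display', 'desert'] (min_width=14, slack=1)
Line 6: ['curtain'] (min_width=7, slack=8)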